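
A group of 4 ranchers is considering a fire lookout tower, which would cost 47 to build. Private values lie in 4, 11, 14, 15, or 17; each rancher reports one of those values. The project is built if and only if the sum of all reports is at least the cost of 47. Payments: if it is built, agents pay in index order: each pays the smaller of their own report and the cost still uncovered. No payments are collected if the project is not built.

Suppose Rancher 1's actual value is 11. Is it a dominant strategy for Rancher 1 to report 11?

Consider the case where Rancher 2 reports 11, Rancher 3 reports 15 and Rancher 4 reports 17.
Truthful report 11: project built, pays 11, utility 11 - 11 = 0.
Report 4 instead: project built, pays 4, utility 11 - 4 = 7.
Since 7 > 0, reporting 4 is strictly better here, so truthful reporting is not dominant.

No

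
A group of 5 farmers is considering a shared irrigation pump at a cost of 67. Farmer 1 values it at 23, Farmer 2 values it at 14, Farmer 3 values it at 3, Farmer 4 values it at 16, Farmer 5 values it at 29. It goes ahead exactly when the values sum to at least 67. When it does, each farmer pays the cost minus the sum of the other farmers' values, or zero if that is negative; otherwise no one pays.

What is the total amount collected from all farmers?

16

Total value 85 ≥ cost 67, so it is built.
Farmer 1: others sum to 62; max(0, 67 - 62) = 5.
Farmer 2: others sum to 71; max(0, 67 - 71) = 0.
Farmer 3: others sum to 82; max(0, 67 - 82) = 0.
Farmer 4: others sum to 69; max(0, 67 - 69) = 0.
Farmer 5: others sum to 56; max(0, 67 - 56) = 11.
Total collected = 5 + 0 + 0 + 0 + 11 = 16.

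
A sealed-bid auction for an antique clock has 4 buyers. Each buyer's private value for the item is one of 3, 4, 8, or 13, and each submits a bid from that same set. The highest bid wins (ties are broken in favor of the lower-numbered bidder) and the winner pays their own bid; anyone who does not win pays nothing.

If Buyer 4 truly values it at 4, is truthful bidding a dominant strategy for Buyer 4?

Check each profile of the others' bids and compare truth against every alternative bid.
Others bid (3, 3, 3): truth gives 0, best alternative gives 0.
Others bid (3, 3, 4): truth gives 0, best alternative gives 0.
Others bid (3, 3, 8): truth gives 0, best alternative gives 0.
Others bid (3, 3, 13): truth gives 0, best alternative gives 0.
Others bid (3, 4, 3): truth gives 0, best alternative gives 0.
Others bid (3, 4, 4): truth gives 0, best alternative gives 0.
(Remaining 58 profiles checked similarly; truth is weakly best in each.)
In every case the truthful bid is at least as good as any alternative, so it is a dominant strategy.

Yes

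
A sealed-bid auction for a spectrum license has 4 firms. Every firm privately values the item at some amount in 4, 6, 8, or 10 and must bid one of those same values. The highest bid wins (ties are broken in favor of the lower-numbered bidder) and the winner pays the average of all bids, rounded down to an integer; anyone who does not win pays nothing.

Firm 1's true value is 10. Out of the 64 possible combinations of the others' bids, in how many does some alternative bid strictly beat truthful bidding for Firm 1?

17

Others bid (4, 4, 4): truth gives 5; bid 4 gives 6 > 5. Violating.
Others bid (4, 4, 6): truth gives 4; bid 6 gives 5 > 4. Violating.
Others bid (4, 6, 4): truth gives 4; bid 6 gives 5 > 4. Violating.
Others bid (4, 6, 6): truth gives 4; bid 6 gives 5 > 4. Violating.
Others bid (4, 4, 8): truth gives 4; no alternative beats it.
Others bid (4, 4, 10): truth gives 3; no alternative beats it.
(Checking all 64 profiles: 17 have a profitable deviation, 47 do not.)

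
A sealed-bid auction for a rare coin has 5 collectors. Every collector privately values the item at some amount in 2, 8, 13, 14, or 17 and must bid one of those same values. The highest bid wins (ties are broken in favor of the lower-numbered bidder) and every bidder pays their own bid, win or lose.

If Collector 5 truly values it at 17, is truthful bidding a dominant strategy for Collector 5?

No

Consider the case where Collector 1 bids 2, Collector 2 bids 2, Collector 3 bids 2 and Collector 4 bids 2.
Truthful bid 17: wins, pays 17, utility 17 - 17 = 0.
Bid 8 instead: wins, pays 8, utility 17 - 8 = 9.
Since 9 > 0, bidding 8 is strictly better here, so truthful bidding is not dominant.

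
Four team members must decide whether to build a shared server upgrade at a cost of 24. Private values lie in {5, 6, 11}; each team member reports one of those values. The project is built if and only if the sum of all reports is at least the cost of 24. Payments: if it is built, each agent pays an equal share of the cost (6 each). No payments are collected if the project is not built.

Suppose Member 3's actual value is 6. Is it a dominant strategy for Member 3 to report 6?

Yes

Check each profile of the others' reports and compare truth against every alternative report.
Others report (5, 5, 5): truth gives 0, best alternative gives 0.
Others report (5, 5, 6): truth gives 0, best alternative gives 0.
Others report (5, 5, 11): truth gives 0, best alternative gives 0.
Others report (5, 6, 5): truth gives 0, best alternative gives 0.
Others report (5, 6, 6): truth gives 0, best alternative gives 0.
Others report (5, 6, 11): truth gives 0, best alternative gives 0.
(Remaining 21 profiles checked similarly; truth is weakly best in each.)
In every case the truthful report is at least as good as any alternative, so it is a dominant strategy.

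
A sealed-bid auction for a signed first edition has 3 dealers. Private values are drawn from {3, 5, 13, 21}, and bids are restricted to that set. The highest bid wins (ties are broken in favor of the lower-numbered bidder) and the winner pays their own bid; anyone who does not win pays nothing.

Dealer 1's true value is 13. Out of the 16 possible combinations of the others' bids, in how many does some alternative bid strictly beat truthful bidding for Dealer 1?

Others bid (3, 3): truth gives 0; bid 3 gives 10 > 0. Violating.
Others bid (3, 5): truth gives 0; bid 5 gives 8 > 0. Violating.
Others bid (5, 3): truth gives 0; bid 5 gives 8 > 0. Violating.
Others bid (5, 5): truth gives 0; bid 5 gives 8 > 0. Violating.
Others bid (3, 13): truth gives 0; no alternative beats it.
Others bid (3, 21): truth gives 0; no alternative beats it.
(Checking all 16 profiles: 4 have a profitable deviation, 12 do not.)

4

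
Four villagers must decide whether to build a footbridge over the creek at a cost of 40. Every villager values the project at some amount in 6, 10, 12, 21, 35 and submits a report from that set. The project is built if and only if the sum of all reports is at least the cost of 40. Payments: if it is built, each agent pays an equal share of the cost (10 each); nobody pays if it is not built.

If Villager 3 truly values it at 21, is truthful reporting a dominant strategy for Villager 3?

No

Consider the case where Villager 1 reports 6, Villager 2 reports 6 and Villager 4 reports 6.
Truthful report 21: project not built, utility 0.
Report 35 instead: project built, pays 10, utility 21 - 10 = 11.
Since 11 > 0, reporting 35 is strictly better here, so truthful reporting is not dominant.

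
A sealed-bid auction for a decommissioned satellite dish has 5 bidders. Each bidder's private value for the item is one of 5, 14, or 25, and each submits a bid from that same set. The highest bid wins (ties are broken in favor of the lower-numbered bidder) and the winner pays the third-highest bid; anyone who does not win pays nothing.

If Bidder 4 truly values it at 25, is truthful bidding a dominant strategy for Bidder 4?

Check each profile of the others' bids and compare truth against every alternative bid.
Others bid (5, 5, 5, 25): truth gives 20, best alternative gives 0.
Others bid (5, 5, 14, 5): truth gives 20, best alternative gives 0.
Others bid (5, 14, 5, 5): truth gives 20, best alternative gives 0.
Others bid (14, 5, 5, 5): truth gives 20, best alternative gives 0.
Others bid (5, 5, 14, 14): truth gives 11, best alternative gives 0.
Others bid (5, 5, 14, 25): truth gives 11, best alternative gives 0.
(Remaining 75 profiles checked similarly; truth is weakly best in each.)
In every case the truthful bid is at least as good as any alternative, so it is a dominant strategy.

Yes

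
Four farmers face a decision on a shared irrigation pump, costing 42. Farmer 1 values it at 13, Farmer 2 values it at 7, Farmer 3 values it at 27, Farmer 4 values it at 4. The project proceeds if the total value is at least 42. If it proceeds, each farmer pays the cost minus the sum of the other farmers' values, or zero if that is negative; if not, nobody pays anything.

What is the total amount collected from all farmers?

Total value 51 ≥ cost 42, so it is built.
Farmer 1: others sum to 38; max(0, 42 - 38) = 4.
Farmer 2: others sum to 44; max(0, 42 - 44) = 0.
Farmer 3: others sum to 24; max(0, 42 - 24) = 18.
Farmer 4: others sum to 47; max(0, 42 - 47) = 0.
Total collected = 4 + 0 + 18 + 0 = 22.

22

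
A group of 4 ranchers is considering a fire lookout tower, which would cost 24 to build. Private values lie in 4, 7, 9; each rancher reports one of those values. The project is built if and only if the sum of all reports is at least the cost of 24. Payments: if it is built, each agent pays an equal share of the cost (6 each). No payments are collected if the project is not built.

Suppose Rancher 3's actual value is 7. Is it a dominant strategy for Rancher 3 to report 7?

No

Consider the case where Rancher 1 reports 4, Rancher 2 reports 4 and Rancher 4 reports 7.
Truthful report 7: project not built, utility 0.
Report 9 instead: project built, pays 6, utility 7 - 6 = 1.
Since 1 > 0, reporting 9 is strictly better here, so truthful reporting is not dominant.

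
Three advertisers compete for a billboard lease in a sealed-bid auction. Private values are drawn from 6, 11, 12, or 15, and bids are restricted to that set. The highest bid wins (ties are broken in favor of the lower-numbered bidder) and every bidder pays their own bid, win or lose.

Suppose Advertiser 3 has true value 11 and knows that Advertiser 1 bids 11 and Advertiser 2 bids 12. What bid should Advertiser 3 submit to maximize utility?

15

Bid 6: loses but pays 6, utility -6.
Bid 11: loses but pays 11, utility -11.
Bid 12: loses but pays 12, utility -12.
Bid 15: wins, pays 15, utility 11 - 15 = -4.
The best choice is 15 with utility -4.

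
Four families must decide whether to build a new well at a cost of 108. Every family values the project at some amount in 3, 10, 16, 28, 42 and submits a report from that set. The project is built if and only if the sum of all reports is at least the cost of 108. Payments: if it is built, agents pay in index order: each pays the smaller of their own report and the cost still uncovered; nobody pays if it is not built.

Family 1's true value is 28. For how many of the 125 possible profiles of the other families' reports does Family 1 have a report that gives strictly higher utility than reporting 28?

13

Others report (10, 42, 42): truth gives 0; report 16 gives 12 > 0. Violating.
Others report (16, 42, 42): truth gives 0; report 10 gives 18 > 0. Violating.
Others report (28, 28, 42): truth gives 0; report 10 gives 18 > 0. Violating.
Others report (28, 42, 28): truth gives 0; report 10 gives 18 > 0. Violating.
Others report (3, 3, 3): truth gives 0; no alternative beats it.
Others report (3, 3, 10): truth gives 0; no alternative beats it.
(Checking all 125 profiles: 13 have a profitable deviation, 112 do not.)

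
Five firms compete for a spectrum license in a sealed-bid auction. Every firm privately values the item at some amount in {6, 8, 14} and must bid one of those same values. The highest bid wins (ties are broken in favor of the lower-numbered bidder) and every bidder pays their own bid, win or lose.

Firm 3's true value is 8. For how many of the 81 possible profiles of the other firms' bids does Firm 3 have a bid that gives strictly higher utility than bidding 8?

77

Others bid (6, 6, 6, 14): truth gives -8; bid 6 gives -6 > -8. Violating.
Others bid (6, 6, 8, 14): truth gives -8; bid 6 gives -6 > -8. Violating.
Others bid (6, 6, 14, 6): truth gives -8; bid 6 gives -6 > -8. Violating.
Others bid (6, 6, 14, 8): truth gives -8; bid 6 gives -6 > -8. Violating.
Others bid (6, 6, 6, 6): truth gives 0; no alternative beats it.
Others bid (6, 6, 6, 8): truth gives 0; no alternative beats it.
(Checking all 81 profiles: 77 have a profitable deviation, 4 do not.)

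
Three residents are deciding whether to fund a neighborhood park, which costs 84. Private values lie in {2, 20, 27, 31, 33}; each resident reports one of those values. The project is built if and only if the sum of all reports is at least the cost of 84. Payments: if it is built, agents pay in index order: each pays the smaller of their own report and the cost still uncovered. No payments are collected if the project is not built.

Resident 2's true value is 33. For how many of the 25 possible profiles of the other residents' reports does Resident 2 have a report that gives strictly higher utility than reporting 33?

11

Others report (20, 33): truth gives 0; report 31 gives 2 > 0. Violating.
Others report (27, 27): truth gives 0; report 31 gives 2 > 0. Violating.
Others report (27, 31): truth gives 0; report 27 gives 6 > 0. Violating.
Others report (27, 33): truth gives 0; report 27 gives 6 > 0. Violating.
Others report (2, 2): truth gives 0; no alternative beats it.
Others report (2, 20): truth gives 0; no alternative beats it.
(Checking all 25 profiles: 11 have a profitable deviation, 14 do not.)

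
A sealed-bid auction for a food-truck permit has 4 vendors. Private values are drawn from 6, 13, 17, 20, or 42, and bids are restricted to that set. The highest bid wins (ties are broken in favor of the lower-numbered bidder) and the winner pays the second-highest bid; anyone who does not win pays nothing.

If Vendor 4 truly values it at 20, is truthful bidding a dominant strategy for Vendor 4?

Check each profile of the others' bids and compare truth against every alternative bid.
Others bid (6, 6, 6): truth gives 14, best alternative gives 14.
Others bid (6, 6, 13): truth gives 7, best alternative gives 7.
Others bid (6, 13, 6): truth gives 7, best alternative gives 7.
Others bid (6, 13, 13): truth gives 7, best alternative gives 7.
Others bid (13, 6, 6): truth gives 7, best alternative gives 7.
Others bid (13, 6, 13): truth gives 7, best alternative gives 7.
(Remaining 119 profiles checked similarly; truth is weakly best in each.)
In every case the truthful bid is at least as good as any alternative, so it is a dominant strategy.

Yes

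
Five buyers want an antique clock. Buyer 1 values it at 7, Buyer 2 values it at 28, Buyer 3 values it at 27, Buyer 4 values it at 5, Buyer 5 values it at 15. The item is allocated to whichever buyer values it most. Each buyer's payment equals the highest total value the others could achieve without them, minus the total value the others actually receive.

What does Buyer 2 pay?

Buyer 2 has the highest value and receives the item.
Without Buyer 2, the item would go to the next-highest value, 27, so the others could achieve 27.
With Buyer 2 present and winning, the others receive nothing, so their total is 0.
Payment = 27 - 0 = 27.

27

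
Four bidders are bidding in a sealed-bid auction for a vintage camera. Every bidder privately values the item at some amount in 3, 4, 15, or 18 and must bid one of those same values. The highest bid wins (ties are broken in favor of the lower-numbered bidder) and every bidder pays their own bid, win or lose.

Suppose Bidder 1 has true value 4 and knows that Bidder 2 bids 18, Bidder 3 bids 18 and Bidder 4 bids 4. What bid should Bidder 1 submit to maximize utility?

3

Bid 3: loses but pays 3, utility -3.
Bid 4: loses but pays 4, utility -4.
Bid 15: loses but pays 15, utility -15.
Bid 18: wins, pays 18, utility 4 - 18 = -14.
The best choice is 3 with utility -3.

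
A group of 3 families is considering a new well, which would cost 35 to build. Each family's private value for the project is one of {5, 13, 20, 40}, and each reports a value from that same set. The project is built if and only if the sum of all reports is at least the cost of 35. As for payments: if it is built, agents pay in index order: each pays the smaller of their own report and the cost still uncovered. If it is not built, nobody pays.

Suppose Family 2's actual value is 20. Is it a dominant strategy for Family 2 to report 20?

No

Consider the case where Family 1 reports 5 and Family 3 reports 20.
Truthful report 20: project built, pays 20, utility 20 - 20 = 0.
Report 13 instead: project built, pays 13, utility 20 - 13 = 7.
Since 7 > 0, reporting 13 is strictly better here, so truthful reporting is not dominant.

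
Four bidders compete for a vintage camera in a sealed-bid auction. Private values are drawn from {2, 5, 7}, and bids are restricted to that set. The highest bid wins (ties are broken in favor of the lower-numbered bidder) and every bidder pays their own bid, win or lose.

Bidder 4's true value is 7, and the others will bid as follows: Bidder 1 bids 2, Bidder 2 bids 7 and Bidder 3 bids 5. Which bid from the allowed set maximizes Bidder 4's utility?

Bid 2: loses but pays 2, utility -2.
Bid 5: loses but pays 5, utility -5.
Bid 7: loses but pays 7, utility -7.
The best choice is 2 with utility -2.

2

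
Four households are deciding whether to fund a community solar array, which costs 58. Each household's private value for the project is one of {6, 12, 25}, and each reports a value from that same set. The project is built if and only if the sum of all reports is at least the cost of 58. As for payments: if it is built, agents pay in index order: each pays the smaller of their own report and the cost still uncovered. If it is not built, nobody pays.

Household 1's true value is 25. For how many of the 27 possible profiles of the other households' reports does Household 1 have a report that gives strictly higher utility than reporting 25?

10

Others report (6, 25, 25): truth gives 0; report 6 gives 19 > 0. Violating.
Others report (12, 12, 25): truth gives 0; report 12 gives 13 > 0. Violating.
Others report (12, 25, 12): truth gives 0; report 12 gives 13 > 0. Violating.
Others report (12, 25, 25): truth gives 0; report 6 gives 19 > 0. Violating.
Others report (6, 6, 6): truth gives 0; no alternative beats it.
Others report (6, 6, 12): truth gives 0; no alternative beats it.
(Checking all 27 profiles: 10 have a profitable deviation, 17 do not.)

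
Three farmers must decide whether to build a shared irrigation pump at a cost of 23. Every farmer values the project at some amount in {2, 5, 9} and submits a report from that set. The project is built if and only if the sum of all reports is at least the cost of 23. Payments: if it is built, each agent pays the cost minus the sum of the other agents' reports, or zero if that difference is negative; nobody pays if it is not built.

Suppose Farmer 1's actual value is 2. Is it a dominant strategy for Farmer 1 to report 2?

Yes

Check each profile of the others' reports and compare truth against every alternative report.
Others report (9, 9): truth gives 0, best alternative gives -3.
Others report (2, 2): truth gives 0, best alternative gives 0.
Others report (2, 5): truth gives 0, best alternative gives 0.
Others report (2, 9): truth gives 0, best alternative gives 0.
Others report (5, 2): truth gives 0, best alternative gives 0.
Others report (5, 5): truth gives 0, best alternative gives 0.
(Remaining 3 profiles checked similarly; truth is weakly best in each.)
In every case the truthful report is at least as good as any alternative, so it is a dominant strategy.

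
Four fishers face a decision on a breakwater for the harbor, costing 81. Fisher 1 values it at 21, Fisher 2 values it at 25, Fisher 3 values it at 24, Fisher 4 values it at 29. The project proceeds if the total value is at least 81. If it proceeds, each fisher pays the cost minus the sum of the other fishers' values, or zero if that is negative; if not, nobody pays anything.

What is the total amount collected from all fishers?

Total value 99 ≥ cost 81, so it is built.
Fisher 1: others sum to 78; max(0, 81 - 78) = 3.
Fisher 2: others sum to 74; max(0, 81 - 74) = 7.
Fisher 3: others sum to 75; max(0, 81 - 75) = 6.
Fisher 4: others sum to 70; max(0, 81 - 70) = 11.
Total collected = 3 + 7 + 6 + 11 = 27.

27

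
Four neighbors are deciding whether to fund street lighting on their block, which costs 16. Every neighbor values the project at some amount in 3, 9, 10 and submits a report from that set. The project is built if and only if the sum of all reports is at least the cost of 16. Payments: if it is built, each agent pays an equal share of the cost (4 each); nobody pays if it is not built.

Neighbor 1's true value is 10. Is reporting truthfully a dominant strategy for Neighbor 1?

Yes

Check each profile of the others' reports and compare truth against every alternative report.
Others report (3, 3, 3): truth gives 6, best alternative gives 6.
Others report (3, 3, 9): truth gives 6, best alternative gives 6.
Others report (3, 3, 10): truth gives 6, best alternative gives 6.
Others report (3, 9, 3): truth gives 6, best alternative gives 6.
Others report (3, 9, 9): truth gives 6, best alternative gives 6.
Others report (3, 9, 10): truth gives 6, best alternative gives 6.
(Remaining 21 profiles checked similarly; truth is weakly best in each.)
In every case the truthful report is at least as good as any alternative, so it is a dominant strategy.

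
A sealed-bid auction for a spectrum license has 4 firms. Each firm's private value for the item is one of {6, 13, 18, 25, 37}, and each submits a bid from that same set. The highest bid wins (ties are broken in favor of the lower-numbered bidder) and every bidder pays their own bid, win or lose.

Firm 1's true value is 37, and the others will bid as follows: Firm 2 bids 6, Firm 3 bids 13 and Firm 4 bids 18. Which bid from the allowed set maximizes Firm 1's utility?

Bid 6: loses but pays 6, utility -6.
Bid 13: loses but pays 13, utility -13.
Bid 18: wins, pays 18, utility 37 - 18 = 19.
Bid 25: wins, pays 25, utility 37 - 25 = 12.
Bid 37: wins, pays 37, utility 37 - 37 = 0.
The best choice is 18 with utility 19.

18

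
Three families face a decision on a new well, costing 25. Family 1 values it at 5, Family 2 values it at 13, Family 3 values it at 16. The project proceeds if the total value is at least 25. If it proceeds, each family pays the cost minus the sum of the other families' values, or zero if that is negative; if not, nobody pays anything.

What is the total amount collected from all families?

11

Total value 34 ≥ cost 25, so it is built.
Family 1: others sum to 29; max(0, 25 - 29) = 0.
Family 2: others sum to 21; max(0, 25 - 21) = 4.
Family 3: others sum to 18; max(0, 25 - 18) = 7.
Total collected = 0 + 4 + 7 = 11.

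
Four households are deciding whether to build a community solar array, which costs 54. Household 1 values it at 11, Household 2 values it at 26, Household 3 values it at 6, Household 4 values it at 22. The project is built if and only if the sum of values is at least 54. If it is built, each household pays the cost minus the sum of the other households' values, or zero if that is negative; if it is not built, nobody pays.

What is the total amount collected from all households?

Total value 65 ≥ cost 54, so it is built.
Household 1: others sum to 54; max(0, 54 - 54) = 0.
Household 2: others sum to 39; max(0, 54 - 39) = 15.
Household 3: others sum to 59; max(0, 54 - 59) = 0.
Household 4: others sum to 43; max(0, 54 - 43) = 11.
Total collected = 0 + 15 + 0 + 11 = 26.

26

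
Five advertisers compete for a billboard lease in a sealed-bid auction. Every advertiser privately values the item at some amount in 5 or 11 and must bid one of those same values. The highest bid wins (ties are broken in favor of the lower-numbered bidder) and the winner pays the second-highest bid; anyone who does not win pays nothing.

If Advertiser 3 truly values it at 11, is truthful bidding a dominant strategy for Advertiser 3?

Yes

Check each profile of the others' bids and compare truth against every alternative bid.
Others bid (5, 5, 5, 5): truth gives 6, best alternative gives 0.
Others bid (5, 5, 5, 11): truth gives 0, best alternative gives 0.
Others bid (5, 5, 11, 5): truth gives 0, best alternative gives 0.
Others bid (5, 5, 11, 11): truth gives 0, best alternative gives 0.
Others bid (5, 11, 5, 5): truth gives 0, best alternative gives 0.
Others bid (5, 11, 5, 11): truth gives 0, best alternative gives 0.
(Remaining 10 profiles checked similarly; truth is weakly best in each.)
In every case the truthful bid is at least as good as any alternative, so it is a dominant strategy.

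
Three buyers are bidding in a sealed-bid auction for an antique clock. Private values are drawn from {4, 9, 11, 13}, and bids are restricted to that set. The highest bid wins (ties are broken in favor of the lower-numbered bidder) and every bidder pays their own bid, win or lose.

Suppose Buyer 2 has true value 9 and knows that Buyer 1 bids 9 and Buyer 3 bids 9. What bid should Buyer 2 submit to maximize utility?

11

Bid 4: loses but pays 4, utility -4.
Bid 9: loses but pays 9, utility -9.
Bid 11: wins, pays 11, utility 9 - 11 = -2.
Bid 13: wins, pays 13, utility 9 - 13 = -4.
The best choice is 11 with utility -2.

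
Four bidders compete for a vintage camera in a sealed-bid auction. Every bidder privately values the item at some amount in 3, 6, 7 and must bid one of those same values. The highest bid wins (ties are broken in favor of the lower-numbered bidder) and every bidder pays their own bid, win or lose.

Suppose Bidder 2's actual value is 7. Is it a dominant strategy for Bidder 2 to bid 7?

No

Consider the case where Bidder 1 bids 3, Bidder 3 bids 3 and Bidder 4 bids 3.
Truthful bid 7: wins, pays 7, utility 7 - 7 = 0.
Bid 6 instead: wins, pays 6, utility 7 - 6 = 1.
Since 1 > 0, bidding 6 is strictly better here, so truthful bidding is not dominant.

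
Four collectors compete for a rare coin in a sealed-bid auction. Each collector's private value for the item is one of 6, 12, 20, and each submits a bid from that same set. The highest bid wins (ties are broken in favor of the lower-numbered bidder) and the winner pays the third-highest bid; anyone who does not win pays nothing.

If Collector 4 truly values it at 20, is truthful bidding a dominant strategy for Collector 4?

Check each profile of the others' bids and compare truth against every alternative bid.
Others bid (6, 6, 12): truth gives 14, best alternative gives 0.
Others bid (6, 12, 6): truth gives 14, best alternative gives 0.
Others bid (12, 6, 6): truth gives 14, best alternative gives 0.
Others bid (6, 12, 12): truth gives 8, best alternative gives 0.
Others bid (12, 6, 12): truth gives 8, best alternative gives 0.
Others bid (12, 12, 6): truth gives 8, best alternative gives 0.
(Remaining 21 profiles checked similarly; truth is weakly best in each.)
In every case the truthful bid is at least as good as any alternative, so it is a dominant strategy.

Yes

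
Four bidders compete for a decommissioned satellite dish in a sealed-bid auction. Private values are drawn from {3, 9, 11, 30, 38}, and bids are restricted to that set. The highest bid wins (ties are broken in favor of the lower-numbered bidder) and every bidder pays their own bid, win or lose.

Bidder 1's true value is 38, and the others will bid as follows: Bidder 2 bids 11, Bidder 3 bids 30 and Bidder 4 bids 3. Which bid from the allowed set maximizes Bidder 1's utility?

30

Bid 3: loses but pays 3, utility -3.
Bid 9: loses but pays 9, utility -9.
Bid 11: loses but pays 11, utility -11.
Bid 30: wins, pays 30, utility 38 - 30 = 8.
Bid 38: wins, pays 38, utility 38 - 38 = 0.
The best choice is 30 with utility 8.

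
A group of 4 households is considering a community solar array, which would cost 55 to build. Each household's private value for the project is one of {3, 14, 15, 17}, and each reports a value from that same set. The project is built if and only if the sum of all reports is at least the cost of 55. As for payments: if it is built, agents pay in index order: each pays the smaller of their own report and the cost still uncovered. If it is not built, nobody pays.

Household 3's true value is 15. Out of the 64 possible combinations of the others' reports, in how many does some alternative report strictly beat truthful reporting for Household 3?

27

Others report (14, 14, 14): truth gives 0; report 14 gives 1 > 0. Violating.
Others report (14, 14, 15): truth gives 0; report 14 gives 1 > 0. Violating.
Others report (14, 14, 17): truth gives 0; report 14 gives 1 > 0. Violating.
Others report (14, 15, 14): truth gives 0; report 14 gives 1 > 0. Violating.
Others report (3, 3, 3): truth gives 0; no alternative beats it.
Others report (3, 3, 14): truth gives 0; no alternative beats it.
(Checking all 64 profiles: 27 have a profitable deviation, 37 do not.)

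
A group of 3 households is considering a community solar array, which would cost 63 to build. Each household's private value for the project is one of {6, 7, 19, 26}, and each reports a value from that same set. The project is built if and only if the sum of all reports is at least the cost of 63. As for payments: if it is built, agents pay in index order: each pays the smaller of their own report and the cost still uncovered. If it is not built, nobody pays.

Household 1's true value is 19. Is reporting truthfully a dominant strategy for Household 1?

Yes

Check each profile of the others' reports and compare truth against every alternative report.
Others report (6, 6): truth gives 0, best alternative gives 0.
Others report (6, 7): truth gives 0, best alternative gives 0.
Others report (6, 19): truth gives 0, best alternative gives 0.
Others report (6, 26): truth gives 0, best alternative gives 0.
Others report (7, 6): truth gives 0, best alternative gives 0.
Others report (7, 7): truth gives 0, best alternative gives 0.
(Remaining 10 profiles checked similarly; truth is weakly best in each.)
In every case the truthful report is at least as good as any alternative, so it is a dominant strategy.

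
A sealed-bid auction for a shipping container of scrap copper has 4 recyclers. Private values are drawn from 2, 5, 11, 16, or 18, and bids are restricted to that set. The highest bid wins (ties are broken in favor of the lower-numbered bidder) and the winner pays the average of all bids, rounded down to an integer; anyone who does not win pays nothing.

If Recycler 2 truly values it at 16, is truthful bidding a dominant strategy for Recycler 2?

No

Consider the case where Recycler 1 bids 2, Recycler 3 bids 2 and Recycler 4 bids 2.
Truthful bid 16: wins, pays 5, utility 16 - 5 = 11.
Bid 5 instead: wins, pays 2, utility 16 - 2 = 14.
Since 14 > 11, bidding 5 is strictly better here, so truthful bidding is not dominant.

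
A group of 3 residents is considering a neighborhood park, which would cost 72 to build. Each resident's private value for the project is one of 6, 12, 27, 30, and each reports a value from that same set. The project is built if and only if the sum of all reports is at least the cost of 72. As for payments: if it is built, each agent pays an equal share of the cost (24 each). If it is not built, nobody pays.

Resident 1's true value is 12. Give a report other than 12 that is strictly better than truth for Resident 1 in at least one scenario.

6

Suppose Resident 2 reports 30 and Resident 3 reports 30.
Report 12: project built, pays 24, utility 12 - 24 = -12.
Report 6: project not built, utility 0.
So reporting 6 beats truth here (0 > -12).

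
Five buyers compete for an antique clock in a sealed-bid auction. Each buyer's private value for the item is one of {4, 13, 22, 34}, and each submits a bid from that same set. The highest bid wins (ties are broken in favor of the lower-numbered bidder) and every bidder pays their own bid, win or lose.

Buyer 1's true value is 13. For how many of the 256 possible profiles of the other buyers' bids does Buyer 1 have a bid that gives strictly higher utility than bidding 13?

Others bid (4, 4, 4, 4): truth gives 0; bid 4 gives 9 > 0. Violating.
Others bid (4, 4, 4, 22): truth gives -13; bid 4 gives -4 > -13. Violating.
Others bid (4, 4, 4, 34): truth gives -13; bid 4 gives -4 > -13. Violating.
Others bid (4, 4, 13, 22): truth gives -13; bid 4 gives -4 > -13. Violating.
Others bid (4, 4, 4, 13): truth gives 0; no alternative beats it.
Others bid (4, 4, 13, 4): truth gives 0; no alternative beats it.
(Checking all 256 profiles: 241 have a profitable deviation, 15 do not.)

241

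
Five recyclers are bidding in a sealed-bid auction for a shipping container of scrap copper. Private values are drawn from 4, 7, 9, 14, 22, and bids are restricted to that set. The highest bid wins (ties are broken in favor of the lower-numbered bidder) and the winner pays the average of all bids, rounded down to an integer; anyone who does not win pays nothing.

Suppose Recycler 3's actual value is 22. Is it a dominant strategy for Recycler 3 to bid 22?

No

Consider the case where Recycler 1 bids 4, Recycler 2 bids 4, Recycler 4 bids 4 and Recycler 5 bids 4.
Truthful bid 22: wins, pays 7, utility 22 - 7 = 15.
Bid 7 instead: wins, pays 4, utility 22 - 4 = 18.
Since 18 > 15, bidding 7 is strictly better here, so truthful bidding is not dominant.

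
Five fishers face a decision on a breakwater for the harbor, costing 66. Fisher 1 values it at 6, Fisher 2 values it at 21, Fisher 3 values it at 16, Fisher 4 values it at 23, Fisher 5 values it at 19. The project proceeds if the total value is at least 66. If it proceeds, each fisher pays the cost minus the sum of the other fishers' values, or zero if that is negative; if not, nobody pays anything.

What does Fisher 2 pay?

2

Total value 85 ≥ cost 66, so the project is built.
The other fishers' values sum to 64.
Cost minus that sum is 66 - 64 = 2.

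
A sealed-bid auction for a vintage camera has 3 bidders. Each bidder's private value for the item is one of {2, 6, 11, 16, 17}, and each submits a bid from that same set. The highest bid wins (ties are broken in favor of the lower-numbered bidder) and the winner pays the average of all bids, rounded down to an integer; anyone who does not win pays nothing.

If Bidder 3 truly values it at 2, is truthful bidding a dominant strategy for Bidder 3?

Check each profile of the others' bids and compare truth against every alternative bid.
Others bid (2, 2): truth gives 0, best alternative gives -1.
Others bid (2, 6): truth gives 0, best alternative gives 0.
Others bid (2, 11): truth gives 0, best alternative gives 0.
Others bid (2, 16): truth gives 0, best alternative gives 0.
Others bid (2, 17): truth gives 0, best alternative gives 0.
Others bid (6, 2): truth gives 0, best alternative gives 0.
(Remaining 19 profiles checked similarly; truth is weakly best in each.)
In every case the truthful bid is at least as good as any alternative, so it is a dominant strategy.

Yes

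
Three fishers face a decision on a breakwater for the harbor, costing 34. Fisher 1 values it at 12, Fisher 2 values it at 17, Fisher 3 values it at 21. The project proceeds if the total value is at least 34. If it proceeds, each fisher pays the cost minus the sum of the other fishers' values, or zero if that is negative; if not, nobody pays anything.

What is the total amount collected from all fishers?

Total value 50 ≥ cost 34, so it is built.
Fisher 1: others sum to 38; max(0, 34 - 38) = 0.
Fisher 2: others sum to 33; max(0, 34 - 33) = 1.
Fisher 3: others sum to 29; max(0, 34 - 29) = 5.
Total collected = 0 + 1 + 5 = 6.

6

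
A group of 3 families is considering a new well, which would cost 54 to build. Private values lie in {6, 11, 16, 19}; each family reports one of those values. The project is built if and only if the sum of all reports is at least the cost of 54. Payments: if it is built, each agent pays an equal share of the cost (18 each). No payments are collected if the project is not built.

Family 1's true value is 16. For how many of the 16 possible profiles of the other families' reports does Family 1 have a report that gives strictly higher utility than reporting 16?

1

Others report (19, 19): truth gives -2; report 6 gives 0 > -2. Violating.
Others report (6, 6): truth gives 0; no alternative beats it.
Others report (6, 11): truth gives 0; no alternative beats it.
(Checking all 16 profiles: 1 has a profitable deviation, 15 do not.)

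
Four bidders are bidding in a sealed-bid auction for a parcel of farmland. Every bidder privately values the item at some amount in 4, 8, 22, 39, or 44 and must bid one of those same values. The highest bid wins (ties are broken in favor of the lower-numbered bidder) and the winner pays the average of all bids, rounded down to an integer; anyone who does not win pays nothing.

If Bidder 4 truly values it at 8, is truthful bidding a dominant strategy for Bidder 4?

Yes

Check each profile of the others' bids and compare truth against every alternative bid.
Others bid (4, 4, 4): truth gives 3, best alternative gives 0.
Others bid (4, 4, 8): truth gives 0, best alternative gives 0.
Others bid (4, 4, 22): truth gives 0, best alternative gives 0.
Others bid (4, 4, 39): truth gives 0, best alternative gives 0.
Others bid (4, 4, 44): truth gives 0, best alternative gives 0.
Others bid (4, 8, 4): truth gives 0, best alternative gives 0.
(Remaining 119 profiles checked similarly; truth is weakly best in each.)
In every case the truthful bid is at least as good as any alternative, so it is a dominant strategy.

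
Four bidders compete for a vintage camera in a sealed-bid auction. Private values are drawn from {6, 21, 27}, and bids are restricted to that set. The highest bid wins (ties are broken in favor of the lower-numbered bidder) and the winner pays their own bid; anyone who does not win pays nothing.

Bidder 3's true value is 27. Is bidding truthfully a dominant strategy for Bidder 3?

No

Consider the case where Bidder 1 bids 6, Bidder 2 bids 6 and Bidder 4 bids 6.
Truthful bid 27: wins, pays 27, utility 27 - 27 = 0.
Bid 21 instead: wins, pays 21, utility 27 - 21 = 6.
Since 6 > 0, bidding 21 is strictly better here, so truthful bidding is not dominant.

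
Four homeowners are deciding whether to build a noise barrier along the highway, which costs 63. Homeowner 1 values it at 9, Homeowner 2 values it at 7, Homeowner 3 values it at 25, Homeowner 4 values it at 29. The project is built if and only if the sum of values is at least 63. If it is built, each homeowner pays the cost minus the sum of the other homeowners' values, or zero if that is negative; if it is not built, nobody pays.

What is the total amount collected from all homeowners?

42

Total value 70 ≥ cost 63, so it is built.
Homeowner 1: others sum to 61; max(0, 63 - 61) = 2.
Homeowner 2: others sum to 63; max(0, 63 - 63) = 0.
Homeowner 3: others sum to 45; max(0, 63 - 45) = 18.
Homeowner 4: others sum to 41; max(0, 63 - 41) = 22.
Total collected = 2 + 0 + 18 + 22 = 42.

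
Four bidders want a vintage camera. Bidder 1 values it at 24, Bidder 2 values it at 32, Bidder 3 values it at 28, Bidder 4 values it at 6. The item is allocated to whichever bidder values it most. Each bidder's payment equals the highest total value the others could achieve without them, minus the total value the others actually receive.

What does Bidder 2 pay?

28

Bidder 2 has the highest value and receives the item.
Without Bidder 2, the item would go to the next-highest value, 28, so the others could achieve 28.
With Bidder 2 present and winning, the others receive nothing, so their total is 0.
Payment = 28 - 0 = 28.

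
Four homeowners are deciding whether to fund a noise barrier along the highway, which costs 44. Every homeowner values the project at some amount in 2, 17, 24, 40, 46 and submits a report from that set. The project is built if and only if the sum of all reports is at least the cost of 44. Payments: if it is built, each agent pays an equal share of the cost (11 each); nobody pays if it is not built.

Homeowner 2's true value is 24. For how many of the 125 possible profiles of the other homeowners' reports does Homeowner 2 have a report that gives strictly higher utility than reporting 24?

Others report (2, 2, 2): truth gives 0; report 40 gives 13 > 0. Violating.
Others report (2, 2, 17): truth gives 13; no alternative beats it.
Others report (2, 2, 24): truth gives 13; no alternative beats it.
(Checking all 125 profiles: 1 has a profitable deviation, 124 do not.)

1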